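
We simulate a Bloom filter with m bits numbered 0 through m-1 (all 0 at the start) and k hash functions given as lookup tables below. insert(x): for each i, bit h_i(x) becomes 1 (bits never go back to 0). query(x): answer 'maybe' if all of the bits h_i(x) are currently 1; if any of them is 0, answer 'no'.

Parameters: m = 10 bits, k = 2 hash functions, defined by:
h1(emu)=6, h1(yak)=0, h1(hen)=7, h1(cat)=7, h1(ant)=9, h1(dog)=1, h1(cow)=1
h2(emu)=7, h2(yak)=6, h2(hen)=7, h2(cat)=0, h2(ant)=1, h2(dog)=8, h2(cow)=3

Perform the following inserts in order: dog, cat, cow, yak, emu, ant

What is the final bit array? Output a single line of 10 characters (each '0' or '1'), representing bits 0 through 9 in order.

Start: bits=0000000000
After insert 'dog': sets bits 1 8 -> bits=0100000010
After insert 'cat': sets bits 0 7 -> bits=1100000110
After insert 'cow': sets bits 1 3 -> bits=1101000110
After insert 'yak': sets bits 0 6 -> bits=1101001110
After insert 'emu': sets bits 6 7 -> bits=1101001110
After insert 'ant': sets bits 1 9 -> bits=1101001111

Answer: 1101001111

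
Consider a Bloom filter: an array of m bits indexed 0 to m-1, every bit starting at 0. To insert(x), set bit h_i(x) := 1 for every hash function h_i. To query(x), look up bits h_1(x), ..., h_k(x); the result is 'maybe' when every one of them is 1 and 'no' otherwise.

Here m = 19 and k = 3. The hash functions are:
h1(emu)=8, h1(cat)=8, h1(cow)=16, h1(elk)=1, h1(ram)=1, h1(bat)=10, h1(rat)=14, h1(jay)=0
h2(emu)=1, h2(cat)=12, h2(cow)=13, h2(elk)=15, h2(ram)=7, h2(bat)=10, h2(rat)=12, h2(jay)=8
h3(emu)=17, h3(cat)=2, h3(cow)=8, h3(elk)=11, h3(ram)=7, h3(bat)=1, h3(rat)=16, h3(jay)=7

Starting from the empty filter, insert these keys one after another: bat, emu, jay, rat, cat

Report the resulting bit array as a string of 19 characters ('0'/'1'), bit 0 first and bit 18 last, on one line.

Start: bits=0000000000000000000
After insert 'bat': sets bits 1 10 -> bits=0100000000100000000
After insert 'emu': sets bits 1 8 17 -> bits=0100000010100000010
After insert 'jay': sets bits 0 7 8 -> bits=1100000110100000010
After insert 'rat': sets bits 12 14 16 -> bits=1100000110101010110
After insert 'cat': sets bits 2 8 12 -> bits=1110000110101010110

Answer: 1110000110101010110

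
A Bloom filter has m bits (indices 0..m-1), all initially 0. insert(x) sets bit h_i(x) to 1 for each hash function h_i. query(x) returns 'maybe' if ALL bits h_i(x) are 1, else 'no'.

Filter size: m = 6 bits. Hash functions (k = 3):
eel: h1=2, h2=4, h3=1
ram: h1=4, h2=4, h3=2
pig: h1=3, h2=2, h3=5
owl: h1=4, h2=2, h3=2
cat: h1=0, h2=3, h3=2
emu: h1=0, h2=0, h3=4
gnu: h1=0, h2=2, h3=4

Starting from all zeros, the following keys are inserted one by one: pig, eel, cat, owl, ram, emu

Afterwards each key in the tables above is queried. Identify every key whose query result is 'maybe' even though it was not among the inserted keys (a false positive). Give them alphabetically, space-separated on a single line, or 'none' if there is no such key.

Start: bits=000000
After insert 'pig': sets bits 2 3 5 -> bits=001101
After insert 'eel': sets bits 1 2 4 -> bits=011111
After insert 'cat': sets bits 0 2 3 -> bits=111111
After insert 'owl': sets bits 2 4 -> bits=111111
After insert 'ram': sets bits 2 4 -> bits=111111
After insert 'emu': sets bits 0 4 -> bits=111111
Not inserted: gnu — query each against bits=111111:
query gnu: checks bit0=1, bit2=1, bit4=1 (all 1) -> maybe => FALSE POSITIVE
False positives (alphabetical): gnu

Answer: gnu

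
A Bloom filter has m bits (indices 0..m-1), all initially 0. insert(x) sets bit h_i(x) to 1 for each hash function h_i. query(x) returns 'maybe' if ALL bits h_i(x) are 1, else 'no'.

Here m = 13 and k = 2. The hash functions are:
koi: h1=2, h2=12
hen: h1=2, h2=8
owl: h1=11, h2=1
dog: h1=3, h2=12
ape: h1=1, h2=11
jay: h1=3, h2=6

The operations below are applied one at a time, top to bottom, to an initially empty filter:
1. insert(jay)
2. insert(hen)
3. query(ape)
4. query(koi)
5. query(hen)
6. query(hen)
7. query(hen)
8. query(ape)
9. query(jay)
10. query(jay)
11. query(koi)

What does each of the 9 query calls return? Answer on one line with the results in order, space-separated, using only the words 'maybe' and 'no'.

Start: bits=0000000000000
Op 1: insert jay -> sets bits 3 6 -> bits=0001001000000
Op 2: insert hen -> sets bits 2 8 -> bits=0011001010000
Op 3: query ape -> checks bit1=0, bit11=0 (has a 0) -> no
Op 4: query koi -> checks bit2=1, bit12=0 (has a 0) -> no
Op 5: query hen -> checks bit2=1, bit8=1 (all 1) -> maybe
Op 6: query hen -> checks bit2=1, bit8=1 (all 1) -> maybe
Op 7: query hen -> checks bit2=1, bit8=1 (all 1) -> maybe
Op 8: query ape -> checks bit1=0, bit11=0 (has a 0) -> no
Op 9: query jay -> checks bit3=1, bit6=1 (all 1) -> maybe
Op 10: query jay -> checks bit3=1, bit6=1 (all 1) -> maybe
Op 11: query koi -> checks bit2=1, bit12=0 (has a 0) -> no
Query results in order: no no maybe maybe maybe no maybe maybe no

Answer: no no maybe maybe maybe no maybe maybe no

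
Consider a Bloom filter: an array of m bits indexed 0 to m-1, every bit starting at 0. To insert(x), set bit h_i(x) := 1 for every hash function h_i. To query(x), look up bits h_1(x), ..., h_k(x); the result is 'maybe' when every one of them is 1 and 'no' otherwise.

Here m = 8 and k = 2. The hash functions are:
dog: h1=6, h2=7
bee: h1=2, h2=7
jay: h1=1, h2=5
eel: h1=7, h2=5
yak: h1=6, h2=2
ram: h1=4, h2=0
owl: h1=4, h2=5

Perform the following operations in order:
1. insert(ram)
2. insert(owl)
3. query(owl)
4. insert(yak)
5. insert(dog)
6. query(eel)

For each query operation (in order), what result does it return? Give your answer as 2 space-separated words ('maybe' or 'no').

Answer: maybe maybe

Derivation:
Start: bits=00000000
Op 1: insert ram -> sets bits 0 4 -> bits=10001000
Op 2: insert owl -> sets bits 4 5 -> bits=10001100
Op 3: query owl -> checks bit4=1, bit5=1 (all 1) -> maybe
Op 4: insert yak -> sets bits 2 6 -> bits=10101110
Op 5: insert dog -> sets bits 6 7 -> bits=10101111
Op 6: query eel -> checks bit5=1, bit7=1 (all 1) -> maybe
Query results in order: maybe maybe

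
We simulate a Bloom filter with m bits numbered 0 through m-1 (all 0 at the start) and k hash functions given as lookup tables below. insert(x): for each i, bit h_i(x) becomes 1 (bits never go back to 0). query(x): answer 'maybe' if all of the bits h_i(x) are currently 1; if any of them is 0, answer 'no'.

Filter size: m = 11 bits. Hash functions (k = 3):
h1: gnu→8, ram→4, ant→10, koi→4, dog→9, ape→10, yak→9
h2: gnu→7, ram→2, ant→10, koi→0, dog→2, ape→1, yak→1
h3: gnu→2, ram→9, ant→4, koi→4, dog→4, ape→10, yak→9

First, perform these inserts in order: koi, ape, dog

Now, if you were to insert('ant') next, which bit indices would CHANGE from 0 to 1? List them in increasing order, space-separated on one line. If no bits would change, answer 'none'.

Answer: none

Derivation:
Start: bits=00000000000
After insert 'koi': sets bits 0 4 -> bits=10001000000
After insert 'ape': sets bits 1 10 -> bits=11001000001
After insert 'dog': sets bits 2 4 9 -> bits=11101000011
insert 'ant' would touch bits 4 10; currently bit4=1, bit10=1
Bits that are 0 among those (would change 0->1): none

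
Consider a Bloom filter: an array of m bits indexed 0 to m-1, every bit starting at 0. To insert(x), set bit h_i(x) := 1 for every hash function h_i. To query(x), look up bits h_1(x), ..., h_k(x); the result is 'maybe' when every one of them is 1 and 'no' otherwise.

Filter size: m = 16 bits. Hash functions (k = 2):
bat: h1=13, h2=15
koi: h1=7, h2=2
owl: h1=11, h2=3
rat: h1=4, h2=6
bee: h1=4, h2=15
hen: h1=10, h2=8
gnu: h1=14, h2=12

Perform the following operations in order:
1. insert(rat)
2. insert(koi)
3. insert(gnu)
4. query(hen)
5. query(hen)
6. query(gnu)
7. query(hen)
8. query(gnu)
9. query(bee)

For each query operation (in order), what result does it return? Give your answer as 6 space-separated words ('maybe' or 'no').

Answer: no no maybe no maybe no

Derivation:
Start: bits=0000000000000000
Op 1: insert rat -> sets bits 4 6 -> bits=0000101000000000
Op 2: insert koi -> sets bits 2 7 -> bits=0010101100000000
Op 3: insert gnu -> sets bits 12 14 -> bits=0010101100001010
Op 4: query hen -> checks bit8=0, bit10=0 (has a 0) -> no
Op 5: query hen -> checks bit8=0, bit10=0 (has a 0) -> no
Op 6: query gnu -> checks bit12=1, bit14=1 (all 1) -> maybe
Op 7: query hen -> checks bit8=0, bit10=0 (has a 0) -> no
Op 8: query gnu -> checks bit12=1, bit14=1 (all 1) -> maybe
Op 9: query bee -> checks bit4=1, bit15=0 (has a 0) -> no
Query results in order: no no maybe no maybe no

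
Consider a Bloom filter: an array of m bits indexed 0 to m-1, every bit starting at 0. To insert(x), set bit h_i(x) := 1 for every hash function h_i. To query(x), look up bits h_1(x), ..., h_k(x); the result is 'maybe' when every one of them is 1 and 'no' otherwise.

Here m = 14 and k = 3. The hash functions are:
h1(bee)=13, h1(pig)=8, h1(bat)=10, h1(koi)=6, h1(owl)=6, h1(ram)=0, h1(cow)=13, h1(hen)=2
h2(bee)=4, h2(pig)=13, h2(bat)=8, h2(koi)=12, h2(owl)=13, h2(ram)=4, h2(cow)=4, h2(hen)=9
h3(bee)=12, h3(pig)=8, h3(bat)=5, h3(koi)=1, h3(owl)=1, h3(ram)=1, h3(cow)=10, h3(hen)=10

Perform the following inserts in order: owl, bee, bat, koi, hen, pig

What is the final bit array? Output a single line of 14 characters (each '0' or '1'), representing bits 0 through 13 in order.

Start: bits=00000000000000
After insert 'owl': sets bits 1 6 13 -> bits=01000010000001
After insert 'bee': sets bits 4 12 13 -> bits=01001010000011
After insert 'bat': sets bits 5 8 10 -> bits=01001110101011
After insert 'koi': sets bits 1 6 12 -> bits=01001110101011
After insert 'hen': sets bits 2 9 10 -> bits=01101110111011
After insert 'pig': sets bits 8 13 -> bits=01101110111011

Answer: 01101110111011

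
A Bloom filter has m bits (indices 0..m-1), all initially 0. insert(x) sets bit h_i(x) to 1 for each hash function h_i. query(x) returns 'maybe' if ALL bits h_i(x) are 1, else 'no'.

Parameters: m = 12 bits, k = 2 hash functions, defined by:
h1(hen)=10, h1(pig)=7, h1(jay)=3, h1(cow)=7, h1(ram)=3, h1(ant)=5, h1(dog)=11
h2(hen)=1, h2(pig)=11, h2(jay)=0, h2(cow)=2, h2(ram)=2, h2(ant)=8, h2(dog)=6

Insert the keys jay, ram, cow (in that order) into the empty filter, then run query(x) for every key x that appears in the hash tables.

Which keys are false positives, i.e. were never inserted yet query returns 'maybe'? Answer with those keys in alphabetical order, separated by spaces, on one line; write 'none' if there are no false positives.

Start: bits=000000000000
After insert 'jay': sets bits 0 3 -> bits=100100000000
After insert 'ram': sets bits 2 3 -> bits=101100000000
After insert 'cow': sets bits 2 7 -> bits=101100010000
Not inserted: ant dog hen pig — query each against bits=101100010000:
query ant: checks bit5=0, bit8=0 (has a 0) -> no => not a false positive
query dog: checks bit6=0, bit11=0 (has a 0) -> no => not a false positive
query hen: checks bit1=0, bit10=0 (has a 0) -> no => not a false positive
query pig: checks bit7=1, bit11=0 (has a 0) -> no => not a false positive
False positives (alphabetical): none

Answer: none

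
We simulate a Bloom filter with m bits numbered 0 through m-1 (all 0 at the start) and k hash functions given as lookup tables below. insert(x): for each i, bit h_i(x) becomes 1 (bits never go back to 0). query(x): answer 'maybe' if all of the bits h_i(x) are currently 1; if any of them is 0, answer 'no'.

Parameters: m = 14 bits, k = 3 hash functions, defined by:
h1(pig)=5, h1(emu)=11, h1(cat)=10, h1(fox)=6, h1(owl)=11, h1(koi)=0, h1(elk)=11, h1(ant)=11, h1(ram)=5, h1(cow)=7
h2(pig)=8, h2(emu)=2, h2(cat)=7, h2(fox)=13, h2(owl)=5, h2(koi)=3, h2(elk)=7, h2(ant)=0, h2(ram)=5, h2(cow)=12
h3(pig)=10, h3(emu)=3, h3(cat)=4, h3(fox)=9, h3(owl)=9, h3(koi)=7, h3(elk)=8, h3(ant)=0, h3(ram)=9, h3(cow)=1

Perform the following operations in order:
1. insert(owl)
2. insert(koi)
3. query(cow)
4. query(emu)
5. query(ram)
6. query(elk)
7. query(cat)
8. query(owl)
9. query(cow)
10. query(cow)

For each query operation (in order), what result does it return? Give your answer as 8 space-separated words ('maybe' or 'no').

Answer: no no maybe no no maybe no no

Derivation:
Start: bits=00000000000000
Op 1: insert owl -> sets bits 5 9 11 -> bits=00000100010100
Op 2: insert koi -> sets bits 0 3 7 -> bits=10010101010100
Op 3: query cow -> checks bit1=0, bit7=1, bit12=0 (has a 0) -> no
Op 4: query emu -> checks bit2=0, bit3=1, bit11=1 (has a 0) -> no
Op 5: query ram -> checks bit5=1, bit9=1 (all 1) -> maybe
Op 6: query elk -> checks bit7=1, bit8=0, bit11=1 (has a 0) -> no
Op 7: query cat -> checks bit4=0, bit7=1, bit10=0 (has a 0) -> no
Op 8: query owl -> checks bit5=1, bit9=1, bit11=1 (all 1) -> maybe
Op 9: query cow -> checks bit1=0, bit7=1, bit12=0 (has a 0) -> no
Op 10: query cow -> checks bit1=0, bit7=1, bit12=0 (has a 0) -> no
Query results in order: no no maybe no no maybe no no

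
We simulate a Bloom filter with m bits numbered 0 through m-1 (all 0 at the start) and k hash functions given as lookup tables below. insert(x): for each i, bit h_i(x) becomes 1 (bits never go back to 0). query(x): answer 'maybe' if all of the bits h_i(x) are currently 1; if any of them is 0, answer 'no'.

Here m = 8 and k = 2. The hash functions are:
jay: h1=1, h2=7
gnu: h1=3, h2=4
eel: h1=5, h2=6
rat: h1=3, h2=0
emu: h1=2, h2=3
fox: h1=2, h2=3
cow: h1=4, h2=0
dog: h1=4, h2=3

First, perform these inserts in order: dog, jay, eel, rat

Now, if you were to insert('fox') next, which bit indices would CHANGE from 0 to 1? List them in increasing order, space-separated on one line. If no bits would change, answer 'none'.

Answer: 2

Derivation:
Start: bits=00000000
After insert 'dog': sets bits 3 4 -> bits=00011000
After insert 'jay': sets bits 1 7 -> bits=01011001
After insert 'eel': sets bits 5 6 -> bits=01011111
After insert 'rat': sets bits 0 3 -> bits=11011111
insert 'fox' would touch bits 2 3; currently bit2=0, bit3=1
Bits that are 0 among those (would change 0->1): 2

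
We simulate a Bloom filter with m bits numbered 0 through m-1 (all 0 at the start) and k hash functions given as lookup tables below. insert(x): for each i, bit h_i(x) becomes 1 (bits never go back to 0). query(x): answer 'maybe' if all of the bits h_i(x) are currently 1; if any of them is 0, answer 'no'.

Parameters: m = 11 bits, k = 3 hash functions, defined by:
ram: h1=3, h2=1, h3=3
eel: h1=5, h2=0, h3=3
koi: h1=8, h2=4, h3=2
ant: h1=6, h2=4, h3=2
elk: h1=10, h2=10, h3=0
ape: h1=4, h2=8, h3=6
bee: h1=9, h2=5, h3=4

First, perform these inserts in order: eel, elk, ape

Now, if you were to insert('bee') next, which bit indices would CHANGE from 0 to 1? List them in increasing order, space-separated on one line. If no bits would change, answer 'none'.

Start: bits=00000000000
After insert 'eel': sets bits 0 3 5 -> bits=10010100000
After insert 'elk': sets bits 0 10 -> bits=10010100001
After insert 'ape': sets bits 4 6 8 -> bits=10011110101
insert 'bee' would touch bits 4 5 9; currently bit4=1, bit5=1, bit9=0
Bits that are 0 among those (would change 0->1): 9

Answer: 9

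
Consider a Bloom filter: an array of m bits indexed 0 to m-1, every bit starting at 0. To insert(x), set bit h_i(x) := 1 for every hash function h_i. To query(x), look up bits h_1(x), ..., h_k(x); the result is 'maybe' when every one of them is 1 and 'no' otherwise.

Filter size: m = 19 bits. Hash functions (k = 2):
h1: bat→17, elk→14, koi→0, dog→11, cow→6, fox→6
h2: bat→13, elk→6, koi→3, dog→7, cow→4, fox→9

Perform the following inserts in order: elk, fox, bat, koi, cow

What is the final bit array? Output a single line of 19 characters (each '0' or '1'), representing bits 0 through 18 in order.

Start: bits=0000000000000000000
After insert 'elk': sets bits 6 14 -> bits=0000001000000010000
After insert 'fox': sets bits 6 9 -> bits=0000001001000010000
After insert 'bat': sets bits 13 17 -> bits=0000001001000110010
After insert 'koi': sets bits 0 3 -> bits=1001001001000110010
After insert 'cow': sets bits 4 6 -> bits=1001101001000110010

Answer: 1001101001000110010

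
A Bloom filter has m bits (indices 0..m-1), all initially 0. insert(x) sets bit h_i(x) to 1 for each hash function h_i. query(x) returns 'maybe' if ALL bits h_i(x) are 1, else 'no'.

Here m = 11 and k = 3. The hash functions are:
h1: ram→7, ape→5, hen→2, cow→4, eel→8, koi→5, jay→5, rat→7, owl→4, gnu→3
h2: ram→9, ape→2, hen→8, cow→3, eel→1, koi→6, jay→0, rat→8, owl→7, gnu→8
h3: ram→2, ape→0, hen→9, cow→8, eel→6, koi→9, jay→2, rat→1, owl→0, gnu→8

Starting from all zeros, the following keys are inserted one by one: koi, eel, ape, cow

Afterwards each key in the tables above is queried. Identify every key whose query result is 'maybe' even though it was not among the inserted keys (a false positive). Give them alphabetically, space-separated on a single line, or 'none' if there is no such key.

Answer: gnu hen jay

Derivation:
Start: bits=00000000000
After insert 'koi': sets bits 5 6 9 -> bits=00000110010
After insert 'eel': sets bits 1 6 8 -> bits=01000110110
After insert 'ape': sets bits 0 2 5 -> bits=11100110110
After insert 'cow': sets bits 3 4 8 -> bits=11111110110
Not inserted: gnu hen jay owl ram rat — query each against bits=11111110110:
query gnu: checks bit3=1, bit8=1 (all 1) -> maybe => FALSE POSITIVE
query hen: checks bit2=1, bit8=1, bit9=1 (all 1) -> maybe => FALSE POSITIVE
query jay: checks bit0=1, bit2=1, bit5=1 (all 1) -> maybe => FALSE POSITIVE
query owl: checks bit0=1, bit4=1, bit7=0 (has a 0) -> no => not a false positive
query ram: checks bit2=1, bit7=0, bit9=1 (has a 0) -> no => not a false positive
query rat: checks bit1=1, bit7=0, bit8=1 (has a 0) -> no => not a false positive
False positives (alphabetical): gnu hen jay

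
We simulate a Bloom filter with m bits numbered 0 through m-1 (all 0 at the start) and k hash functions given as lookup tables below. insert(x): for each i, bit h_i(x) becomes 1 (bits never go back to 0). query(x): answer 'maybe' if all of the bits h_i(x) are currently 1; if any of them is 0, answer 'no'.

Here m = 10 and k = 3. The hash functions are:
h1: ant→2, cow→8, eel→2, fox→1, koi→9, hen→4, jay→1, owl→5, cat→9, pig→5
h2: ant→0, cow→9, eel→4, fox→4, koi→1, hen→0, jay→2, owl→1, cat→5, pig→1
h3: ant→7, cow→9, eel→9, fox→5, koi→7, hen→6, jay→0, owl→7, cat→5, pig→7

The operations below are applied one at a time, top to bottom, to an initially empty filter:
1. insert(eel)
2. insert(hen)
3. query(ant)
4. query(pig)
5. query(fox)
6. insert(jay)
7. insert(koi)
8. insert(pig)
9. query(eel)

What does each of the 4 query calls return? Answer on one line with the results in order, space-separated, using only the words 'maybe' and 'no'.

Start: bits=0000000000
Op 1: insert eel -> sets bits 2 4 9 -> bits=0010100001
Op 2: insert hen -> sets bits 0 4 6 -> bits=1010101001
Op 3: query ant -> checks bit0=1, bit2=1, bit7=0 (has a 0) -> no
Op 4: query pig -> checks bit1=0, bit5=0, bit7=0 (has a 0) -> no
Op 5: query fox -> checks bit1=0, bit4=1, bit5=0 (has a 0) -> no
Op 6: insert jay -> sets bits 0 1 2 -> bits=1110101001
Op 7: insert koi -> sets bits 1 7 9 -> bits=1110101101
Op 8: insert pig -> sets bits 1 5 7 -> bits=1110111101
Op 9: query eel -> checks bit2=1, bit4=1, bit9=1 (all 1) -> maybe
Query results in order: no no no maybe

Answer: no no no maybe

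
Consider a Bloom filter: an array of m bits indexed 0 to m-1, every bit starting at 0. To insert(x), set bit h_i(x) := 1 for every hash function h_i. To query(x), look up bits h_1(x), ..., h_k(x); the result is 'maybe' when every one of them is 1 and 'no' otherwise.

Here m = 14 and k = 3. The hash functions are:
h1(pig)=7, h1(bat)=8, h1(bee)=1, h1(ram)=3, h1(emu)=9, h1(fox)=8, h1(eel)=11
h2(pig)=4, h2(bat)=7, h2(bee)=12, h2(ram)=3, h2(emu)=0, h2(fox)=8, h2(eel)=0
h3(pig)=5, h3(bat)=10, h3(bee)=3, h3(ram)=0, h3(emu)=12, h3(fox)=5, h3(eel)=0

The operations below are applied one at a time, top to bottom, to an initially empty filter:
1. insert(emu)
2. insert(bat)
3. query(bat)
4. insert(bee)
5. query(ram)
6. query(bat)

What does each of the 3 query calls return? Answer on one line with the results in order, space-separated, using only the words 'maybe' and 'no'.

Start: bits=00000000000000
Op 1: insert emu -> sets bits 0 9 12 -> bits=10000000010010
Op 2: insert bat -> sets bits 7 8 10 -> bits=10000001111010
Op 3: query bat -> checks bit7=1, bit8=1, bit10=1 (all 1) -> maybe
Op 4: insert bee -> sets bits 1 3 12 -> bits=11010001111010
Op 5: query ram -> checks bit0=1, bit3=1 (all 1) -> maybe
Op 6: query bat -> checks bit7=1, bit8=1, bit10=1 (all 1) -> maybe
Query results in order: maybe maybe maybe

Answer: maybe maybe maybe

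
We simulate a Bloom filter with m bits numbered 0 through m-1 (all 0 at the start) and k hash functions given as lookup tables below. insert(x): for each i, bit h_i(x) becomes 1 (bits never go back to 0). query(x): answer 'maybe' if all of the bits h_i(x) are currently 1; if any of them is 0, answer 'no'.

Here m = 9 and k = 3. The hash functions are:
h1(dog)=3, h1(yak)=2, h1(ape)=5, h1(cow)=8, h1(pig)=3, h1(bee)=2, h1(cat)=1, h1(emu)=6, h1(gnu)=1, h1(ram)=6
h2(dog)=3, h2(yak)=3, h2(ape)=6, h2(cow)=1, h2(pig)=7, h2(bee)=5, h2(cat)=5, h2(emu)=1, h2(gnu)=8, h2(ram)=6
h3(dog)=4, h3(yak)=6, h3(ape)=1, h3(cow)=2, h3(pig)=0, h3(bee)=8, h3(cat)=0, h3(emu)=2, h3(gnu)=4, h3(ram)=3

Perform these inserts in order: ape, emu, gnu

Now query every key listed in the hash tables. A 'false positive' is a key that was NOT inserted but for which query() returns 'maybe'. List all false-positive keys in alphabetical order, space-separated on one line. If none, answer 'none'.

Answer: bee cow

Derivation:
Start: bits=000000000
After insert 'ape': sets bits 1 5 6 -> bits=010001100
After insert 'emu': sets bits 1 2 6 -> bits=011001100
After insert 'gnu': sets bits 1 4 8 -> bits=011011101
Not inserted: bee cat cow dog pig ram yak — query each against bits=011011101:
query bee: checks bit2=1, bit5=1, bit8=1 (all 1) -> maybe => FALSE POSITIVE
query cat: checks bit0=0, bit1=1, bit5=1 (has a 0) -> no => not a false positive
query cow: checks bit1=1, bit2=1, bit8=1 (all 1) -> maybe => FALSE POSITIVE
query dog: checks bit3=0, bit4=1 (has a 0) -> no => not a false positive
query pig: checks bit0=0, bit3=0, bit7=0 (has a 0) -> no => not a false positive
query ram: checks bit3=0, bit6=1 (has a 0) -> no => not a false positive
query yak: checks bit2=1, bit3=0, bit6=1 (has a 0) -> no => not a false positive
False positives (alphabetical): bee cow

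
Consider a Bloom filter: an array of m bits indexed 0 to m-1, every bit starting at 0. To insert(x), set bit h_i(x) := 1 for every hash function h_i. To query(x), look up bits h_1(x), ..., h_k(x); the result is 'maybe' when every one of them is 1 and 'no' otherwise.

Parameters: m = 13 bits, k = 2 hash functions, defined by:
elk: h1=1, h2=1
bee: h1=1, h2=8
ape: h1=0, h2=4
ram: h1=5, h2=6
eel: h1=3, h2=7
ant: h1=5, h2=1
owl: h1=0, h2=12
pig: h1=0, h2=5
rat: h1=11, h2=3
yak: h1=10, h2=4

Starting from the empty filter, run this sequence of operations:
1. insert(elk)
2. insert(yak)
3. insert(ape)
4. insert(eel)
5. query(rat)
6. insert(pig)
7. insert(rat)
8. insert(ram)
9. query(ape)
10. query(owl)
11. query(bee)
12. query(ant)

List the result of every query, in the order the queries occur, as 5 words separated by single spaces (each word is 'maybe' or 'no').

Start: bits=0000000000000
Op 1: insert elk -> sets bits 1 -> bits=0100000000000
Op 2: insert yak -> sets bits 4 10 -> bits=0100100000100
Op 3: insert ape -> sets bits 0 4 -> bits=1100100000100
Op 4: insert eel -> sets bits 3 7 -> bits=1101100100100
Op 5: query rat -> checks bit3=1, bit11=0 (has a 0) -> no
Op 6: insert pig -> sets bits 0 5 -> bits=1101110100100
Op 7: insert rat -> sets bits 3 11 -> bits=1101110100110
Op 8: insert ram -> sets bits 5 6 -> bits=1101111100110
Op 9: query ape -> checks bit0=1, bit4=1 (all 1) -> maybe
Op 10: query owl -> checks bit0=1, bit12=0 (has a 0) -> no
Op 11: query bee -> checks bit1=1, bit8=0 (has a 0) -> no
Op 12: query ant -> checks bit1=1, bit5=1 (all 1) -> maybe
Query results in order: no maybe no no maybe

Answer: no maybe no no maybe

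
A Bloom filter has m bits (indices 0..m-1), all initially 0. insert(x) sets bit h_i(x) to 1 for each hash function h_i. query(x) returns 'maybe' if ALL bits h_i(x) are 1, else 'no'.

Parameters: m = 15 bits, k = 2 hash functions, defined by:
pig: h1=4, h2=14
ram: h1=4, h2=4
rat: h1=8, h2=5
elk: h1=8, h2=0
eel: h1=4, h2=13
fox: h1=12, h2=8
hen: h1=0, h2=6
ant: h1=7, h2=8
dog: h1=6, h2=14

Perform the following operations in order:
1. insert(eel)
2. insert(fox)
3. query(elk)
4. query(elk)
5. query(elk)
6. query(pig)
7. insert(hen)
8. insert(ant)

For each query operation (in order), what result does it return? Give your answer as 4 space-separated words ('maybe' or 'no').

Start: bits=000000000000000
Op 1: insert eel -> sets bits 4 13 -> bits=000010000000010
Op 2: insert fox -> sets bits 8 12 -> bits=000010001000110
Op 3: query elk -> checks bit0=0, bit8=1 (has a 0) -> no
Op 4: query elk -> checks bit0=0, bit8=1 (has a 0) -> no
Op 5: query elk -> checks bit0=0, bit8=1 (has a 0) -> no
Op 6: query pig -> checks bit4=1, bit14=0 (has a 0) -> no
Op 7: insert hen -> sets bits 0 6 -> bits=100010101000110
Op 8: insert ant -> sets bits 7 8 -> bits=100010111000110
Query results in order: no no no no

Answer: no no no no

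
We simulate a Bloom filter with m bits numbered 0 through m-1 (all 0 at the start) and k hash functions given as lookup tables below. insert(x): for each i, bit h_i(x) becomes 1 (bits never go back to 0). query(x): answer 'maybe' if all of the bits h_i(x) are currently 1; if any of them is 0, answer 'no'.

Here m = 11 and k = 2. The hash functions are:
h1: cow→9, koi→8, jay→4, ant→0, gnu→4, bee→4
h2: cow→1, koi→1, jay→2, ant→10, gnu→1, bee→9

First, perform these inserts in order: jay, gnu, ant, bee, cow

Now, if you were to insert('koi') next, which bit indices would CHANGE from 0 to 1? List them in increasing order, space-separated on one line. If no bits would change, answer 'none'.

Start: bits=00000000000
After insert 'jay': sets bits 2 4 -> bits=00101000000
After insert 'gnu': sets bits 1 4 -> bits=01101000000
After insert 'ant': sets bits 0 10 -> bits=11101000001
After insert 'bee': sets bits 4 9 -> bits=11101000011
After insert 'cow': sets bits 1 9 -> bits=11101000011
insert 'koi' would touch bits 1 8; currently bit1=1, bit8=0
Bits that are 0 among those (would change 0->1): 8

Answer: 8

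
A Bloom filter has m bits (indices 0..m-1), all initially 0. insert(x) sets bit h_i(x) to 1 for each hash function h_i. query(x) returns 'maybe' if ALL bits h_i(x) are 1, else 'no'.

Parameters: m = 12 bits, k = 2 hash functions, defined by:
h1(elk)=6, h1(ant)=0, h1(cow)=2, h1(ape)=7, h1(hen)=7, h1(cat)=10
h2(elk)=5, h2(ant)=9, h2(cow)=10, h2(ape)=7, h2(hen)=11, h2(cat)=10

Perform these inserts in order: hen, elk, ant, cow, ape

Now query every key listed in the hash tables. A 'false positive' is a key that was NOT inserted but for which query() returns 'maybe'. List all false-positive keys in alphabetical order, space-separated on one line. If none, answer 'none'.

Start: bits=000000000000
After insert 'hen': sets bits 7 11 -> bits=000000010001
After insert 'elk': sets bits 5 6 -> bits=000001110001
After insert 'ant': sets bits 0 9 -> bits=100001110101
After insert 'cow': sets bits 2 10 -> bits=101001110111
After insert 'ape': sets bits 7 -> bits=101001110111
Not inserted: cat — query each against bits=101001110111:
query cat: checks bit10=1 (all 1) -> maybe => FALSE POSITIVE
False positives (alphabetical): cat

Answer: cat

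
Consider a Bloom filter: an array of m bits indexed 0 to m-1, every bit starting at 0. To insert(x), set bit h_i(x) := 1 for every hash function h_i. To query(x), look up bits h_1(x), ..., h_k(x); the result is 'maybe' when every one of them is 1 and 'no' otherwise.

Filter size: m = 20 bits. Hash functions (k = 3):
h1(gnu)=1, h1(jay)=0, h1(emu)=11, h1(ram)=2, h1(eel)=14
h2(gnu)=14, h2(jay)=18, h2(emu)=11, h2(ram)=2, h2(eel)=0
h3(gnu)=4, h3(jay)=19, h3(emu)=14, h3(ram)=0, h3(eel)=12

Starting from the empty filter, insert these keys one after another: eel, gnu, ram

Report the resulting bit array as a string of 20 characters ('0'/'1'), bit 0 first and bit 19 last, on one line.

Answer: 11101000000010100000

Derivation:
Start: bits=00000000000000000000
After insert 'eel': sets bits 0 12 14 -> bits=10000000000010100000
After insert 'gnu': sets bits 1 4 14 -> bits=11001000000010100000
After insert 'ram': sets bits 0 2 -> bits=11101000000010100000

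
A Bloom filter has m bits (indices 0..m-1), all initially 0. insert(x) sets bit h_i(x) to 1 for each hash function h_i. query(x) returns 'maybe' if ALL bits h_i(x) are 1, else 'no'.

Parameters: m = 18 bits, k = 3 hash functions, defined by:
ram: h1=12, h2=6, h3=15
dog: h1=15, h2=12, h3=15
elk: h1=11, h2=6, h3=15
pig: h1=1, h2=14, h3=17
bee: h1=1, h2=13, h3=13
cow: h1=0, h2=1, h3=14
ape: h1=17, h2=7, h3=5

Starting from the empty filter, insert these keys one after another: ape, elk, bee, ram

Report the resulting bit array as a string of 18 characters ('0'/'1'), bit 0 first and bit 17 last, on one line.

Answer: 010001110001110101

Derivation:
Start: bits=000000000000000000
After insert 'ape': sets bits 5 7 17 -> bits=000001010000000001
After insert 'elk': sets bits 6 11 15 -> bits=000001110001000101
After insert 'bee': sets bits 1 13 -> bits=010001110001010101
After insert 'ram': sets bits 6 12 15 -> bits=010001110001110101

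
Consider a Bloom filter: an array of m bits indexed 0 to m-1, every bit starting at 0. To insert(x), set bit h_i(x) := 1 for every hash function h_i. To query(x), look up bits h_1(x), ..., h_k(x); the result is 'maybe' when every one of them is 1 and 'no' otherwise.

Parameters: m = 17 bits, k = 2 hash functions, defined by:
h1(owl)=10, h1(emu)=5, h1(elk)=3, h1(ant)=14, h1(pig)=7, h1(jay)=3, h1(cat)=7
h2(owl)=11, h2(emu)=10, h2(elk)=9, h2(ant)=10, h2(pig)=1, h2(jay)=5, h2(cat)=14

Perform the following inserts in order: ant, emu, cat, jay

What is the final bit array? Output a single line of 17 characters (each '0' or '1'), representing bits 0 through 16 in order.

Start: bits=00000000000000000
After insert 'ant': sets bits 10 14 -> bits=00000000001000100
After insert 'emu': sets bits 5 10 -> bits=00000100001000100
After insert 'cat': sets bits 7 14 -> bits=00000101001000100
After insert 'jay': sets bits 3 5 -> bits=00010101001000100

Answer: 00010101001000100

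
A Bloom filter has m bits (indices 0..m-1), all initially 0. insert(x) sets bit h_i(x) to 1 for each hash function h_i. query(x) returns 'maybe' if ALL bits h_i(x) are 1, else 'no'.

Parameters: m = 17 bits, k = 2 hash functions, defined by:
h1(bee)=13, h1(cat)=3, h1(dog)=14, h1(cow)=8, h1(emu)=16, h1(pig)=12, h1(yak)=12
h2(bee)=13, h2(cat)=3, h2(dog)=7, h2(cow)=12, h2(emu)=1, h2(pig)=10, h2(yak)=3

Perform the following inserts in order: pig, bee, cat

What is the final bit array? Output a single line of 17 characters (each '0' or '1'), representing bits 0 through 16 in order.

Start: bits=00000000000000000
After insert 'pig': sets bits 10 12 -> bits=00000000001010000
After insert 'bee': sets bits 13 -> bits=00000000001011000
After insert 'cat': sets bits 3 -> bits=00010000001011000

Answer: 00010000001011000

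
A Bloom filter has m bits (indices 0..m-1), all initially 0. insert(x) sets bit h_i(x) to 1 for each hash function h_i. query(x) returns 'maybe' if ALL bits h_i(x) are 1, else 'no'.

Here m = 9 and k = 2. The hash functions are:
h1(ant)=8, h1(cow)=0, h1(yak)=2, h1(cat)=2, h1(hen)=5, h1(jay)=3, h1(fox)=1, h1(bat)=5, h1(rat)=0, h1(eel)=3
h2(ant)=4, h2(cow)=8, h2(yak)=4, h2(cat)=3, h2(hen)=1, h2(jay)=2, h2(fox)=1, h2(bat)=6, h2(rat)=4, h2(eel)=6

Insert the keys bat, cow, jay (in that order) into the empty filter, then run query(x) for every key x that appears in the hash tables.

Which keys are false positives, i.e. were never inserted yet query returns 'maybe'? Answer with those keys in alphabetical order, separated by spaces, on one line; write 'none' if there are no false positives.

Answer: cat eel

Derivation:
Start: bits=000000000
After insert 'bat': sets bits 5 6 -> bits=000001100
After insert 'cow': sets bits 0 8 -> bits=100001101
After insert 'jay': sets bits 2 3 -> bits=101101101
Not inserted: ant cat eel fox hen rat yak — query each against bits=101101101:
query ant: checks bit4=0, bit8=1 (has a 0) -> no => not a false positive
query cat: checks bit2=1, bit3=1 (all 1) -> maybe => FALSE POSITIVE
query eel: checks bit3=1, bit6=1 (all 1) -> maybe => FALSE POSITIVE
query fox: checks bit1=0 (has a 0) -> no => not a false positive
query hen: checks bit1=0, bit5=1 (has a 0) -> no => not a false positive
query rat: checks bit0=1, bit4=0 (has a 0) -> no => not a false positive
query yak: checks bit2=1, bit4=0 (has a 0) -> no => not a false positive
False positives (alphabetical): cat eel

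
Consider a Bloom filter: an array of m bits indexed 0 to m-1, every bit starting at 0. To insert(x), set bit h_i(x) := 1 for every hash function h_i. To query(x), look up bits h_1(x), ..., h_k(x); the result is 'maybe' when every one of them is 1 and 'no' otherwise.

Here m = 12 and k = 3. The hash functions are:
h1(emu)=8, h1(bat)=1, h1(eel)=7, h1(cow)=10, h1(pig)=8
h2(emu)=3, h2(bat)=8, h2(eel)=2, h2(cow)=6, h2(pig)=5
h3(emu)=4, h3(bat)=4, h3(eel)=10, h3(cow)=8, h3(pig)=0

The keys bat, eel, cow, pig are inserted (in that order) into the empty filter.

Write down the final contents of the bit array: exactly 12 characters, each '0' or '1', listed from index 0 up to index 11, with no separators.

Answer: 111011111010

Derivation:
Start: bits=000000000000
After insert 'bat': sets bits 1 4 8 -> bits=010010001000
After insert 'eel': sets bits 2 7 10 -> bits=011010011010
After insert 'cow': sets bits 6 8 10 -> bits=011010111010
After insert 'pig': sets bits 0 5 8 -> bits=111011111010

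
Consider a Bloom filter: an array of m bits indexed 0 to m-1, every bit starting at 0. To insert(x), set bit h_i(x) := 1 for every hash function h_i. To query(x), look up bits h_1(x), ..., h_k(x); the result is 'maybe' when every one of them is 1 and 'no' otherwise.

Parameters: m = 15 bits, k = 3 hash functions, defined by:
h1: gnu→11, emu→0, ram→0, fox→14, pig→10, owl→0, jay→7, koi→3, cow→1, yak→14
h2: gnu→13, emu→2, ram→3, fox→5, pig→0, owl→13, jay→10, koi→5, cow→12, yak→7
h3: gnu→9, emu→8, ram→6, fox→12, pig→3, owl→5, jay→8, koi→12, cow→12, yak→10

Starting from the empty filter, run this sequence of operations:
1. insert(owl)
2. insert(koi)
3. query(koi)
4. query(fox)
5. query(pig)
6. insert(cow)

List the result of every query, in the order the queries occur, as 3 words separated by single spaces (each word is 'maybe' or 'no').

Answer: maybe no no

Derivation:
Start: bits=000000000000000
Op 1: insert owl -> sets bits 0 5 13 -> bits=100001000000010
Op 2: insert koi -> sets bits 3 5 12 -> bits=100101000000110
Op 3: query koi -> checks bit3=1, bit5=1, bit12=1 (all 1) -> maybe
Op 4: query fox -> checks bit5=1, bit12=1, bit14=0 (has a 0) -> no
Op 5: query pig -> checks bit0=1, bit3=1, bit10=0 (has a 0) -> no
Op 6: insert cow -> sets bits 1 12 -> bits=110101000000110
Query results in order: maybe no no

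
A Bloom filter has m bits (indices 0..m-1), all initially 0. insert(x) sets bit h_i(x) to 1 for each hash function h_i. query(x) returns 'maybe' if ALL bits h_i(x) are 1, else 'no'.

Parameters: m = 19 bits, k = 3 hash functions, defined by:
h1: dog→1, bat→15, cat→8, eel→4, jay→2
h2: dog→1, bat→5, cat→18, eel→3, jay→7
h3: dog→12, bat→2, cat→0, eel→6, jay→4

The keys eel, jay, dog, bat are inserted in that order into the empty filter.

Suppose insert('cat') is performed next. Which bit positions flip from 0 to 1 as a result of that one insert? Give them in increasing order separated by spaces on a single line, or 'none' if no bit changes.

Answer: 0 8 18

Derivation:
Start: bits=0000000000000000000
After insert 'eel': sets bits 3 4 6 -> bits=0001101000000000000
After insert 'jay': sets bits 2 4 7 -> bits=0011101100000000000
After insert 'dog': sets bits 1 12 -> bits=0111101100001000000
After insert 'bat': sets bits 2 5 15 -> bits=0111111100001001000
insert 'cat' would touch bits 0 8 18; currently bit0=0, bit8=0, bit18=0
Bits that are 0 among those (would change 0->1): 0 8 18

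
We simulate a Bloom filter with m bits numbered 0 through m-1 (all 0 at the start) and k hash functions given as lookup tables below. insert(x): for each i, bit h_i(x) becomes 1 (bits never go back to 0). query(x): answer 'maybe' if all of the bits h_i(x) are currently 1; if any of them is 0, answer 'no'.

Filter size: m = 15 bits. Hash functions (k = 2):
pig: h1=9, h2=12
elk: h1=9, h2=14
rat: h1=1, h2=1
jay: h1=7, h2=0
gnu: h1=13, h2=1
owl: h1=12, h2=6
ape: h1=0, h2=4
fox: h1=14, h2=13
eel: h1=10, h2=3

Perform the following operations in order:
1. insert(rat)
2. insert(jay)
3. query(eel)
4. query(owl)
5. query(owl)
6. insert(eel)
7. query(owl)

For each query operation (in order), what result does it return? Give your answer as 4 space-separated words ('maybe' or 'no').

Start: bits=000000000000000
Op 1: insert rat -> sets bits 1 -> bits=010000000000000
Op 2: insert jay -> sets bits 0 7 -> bits=110000010000000
Op 3: query eel -> checks bit3=0, bit10=0 (has a 0) -> no
Op 4: query owl -> checks bit6=0, bit12=0 (has a 0) -> no
Op 5: query owl -> checks bit6=0, bit12=0 (has a 0) -> no
Op 6: insert eel -> sets bits 3 10 -> bits=110100010010000
Op 7: query owl -> checks bit6=0, bit12=0 (has a 0) -> no
Query results in order: no no no no

Answer: no no no no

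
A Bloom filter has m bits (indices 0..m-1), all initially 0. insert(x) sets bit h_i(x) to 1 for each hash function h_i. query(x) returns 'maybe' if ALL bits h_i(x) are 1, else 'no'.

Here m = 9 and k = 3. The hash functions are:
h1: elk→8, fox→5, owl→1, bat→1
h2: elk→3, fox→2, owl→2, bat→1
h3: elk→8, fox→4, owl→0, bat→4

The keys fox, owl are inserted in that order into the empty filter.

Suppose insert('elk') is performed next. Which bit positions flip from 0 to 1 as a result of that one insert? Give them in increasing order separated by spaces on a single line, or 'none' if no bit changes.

Answer: 3 8

Derivation:
Start: bits=000000000
After insert 'fox': sets bits 2 4 5 -> bits=001011000
After insert 'owl': sets bits 0 1 2 -> bits=111011000
insert 'elk' would touch bits 3 8; currently bit3=0, bit8=0
Bits that are 0 among those (would change 0->1): 3 8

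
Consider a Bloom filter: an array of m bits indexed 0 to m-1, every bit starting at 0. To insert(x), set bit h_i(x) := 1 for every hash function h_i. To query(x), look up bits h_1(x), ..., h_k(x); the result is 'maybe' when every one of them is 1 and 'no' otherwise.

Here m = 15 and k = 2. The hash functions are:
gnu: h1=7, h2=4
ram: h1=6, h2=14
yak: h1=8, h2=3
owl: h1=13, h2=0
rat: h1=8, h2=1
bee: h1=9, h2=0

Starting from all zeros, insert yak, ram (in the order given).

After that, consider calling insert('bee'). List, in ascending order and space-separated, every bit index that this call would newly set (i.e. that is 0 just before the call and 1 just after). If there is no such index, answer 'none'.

Start: bits=000000000000000
After insert 'yak': sets bits 3 8 -> bits=000100001000000
After insert 'ram': sets bits 6 14 -> bits=000100101000001
insert 'bee' would touch bits 0 9; currently bit0=0, bit9=0
Bits that are 0 among those (would change 0->1): 0 9

Answer: 0 9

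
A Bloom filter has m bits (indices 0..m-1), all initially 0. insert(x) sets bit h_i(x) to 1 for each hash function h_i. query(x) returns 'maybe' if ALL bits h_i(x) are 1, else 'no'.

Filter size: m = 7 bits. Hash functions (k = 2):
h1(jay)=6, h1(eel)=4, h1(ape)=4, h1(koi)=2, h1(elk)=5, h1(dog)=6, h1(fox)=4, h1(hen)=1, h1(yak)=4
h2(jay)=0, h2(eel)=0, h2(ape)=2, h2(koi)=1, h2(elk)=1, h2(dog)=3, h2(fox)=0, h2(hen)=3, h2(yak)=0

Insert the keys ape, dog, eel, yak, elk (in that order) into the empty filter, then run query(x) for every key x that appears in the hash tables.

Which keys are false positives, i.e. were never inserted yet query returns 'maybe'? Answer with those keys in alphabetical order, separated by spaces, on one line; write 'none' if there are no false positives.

Answer: fox hen jay koi

Derivation:
Start: bits=0000000
After insert 'ape': sets bits 2 4 -> bits=0010100
After insert 'dog': sets bits 3 6 -> bits=0011101
After insert 'eel': sets bits 0 4 -> bits=1011101
After insert 'yak': sets bits 0 4 -> bits=1011101
After insert 'elk': sets bits 1 5 -> bits=1111111
Not inserted: fox hen jay koi — query each against bits=1111111:
query fox: checks bit0=1, bit4=1 (all 1) -> maybe => FALSE POSITIVE
query hen: checks bit1=1, bit3=1 (all 1) -> maybe => FALSE POSITIVE
query jay: checks bit0=1, bit6=1 (all 1) -> maybe => FALSE POSITIVE
query koi: checks bit1=1, bit2=1 (all 1) -> maybe => FALSE POSITIVE
False positives (alphabetical): fox hen jay koi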